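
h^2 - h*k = h*(h - k)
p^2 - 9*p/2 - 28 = (p - 8)*(p + 7/2)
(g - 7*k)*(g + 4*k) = g^2 - 3*g*k - 28*k^2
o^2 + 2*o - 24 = (o - 4)*(o + 6)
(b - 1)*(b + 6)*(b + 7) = b^3 + 12*b^2 + 29*b - 42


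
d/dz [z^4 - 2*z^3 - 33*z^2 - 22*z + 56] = 4*z^3 - 6*z^2 - 66*z - 22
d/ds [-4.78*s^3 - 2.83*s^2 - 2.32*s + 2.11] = -14.34*s^2 - 5.66*s - 2.32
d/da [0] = 0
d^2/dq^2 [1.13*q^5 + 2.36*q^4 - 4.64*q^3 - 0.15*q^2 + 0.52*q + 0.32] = 22.6*q^3 + 28.32*q^2 - 27.84*q - 0.3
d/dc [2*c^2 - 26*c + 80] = 4*c - 26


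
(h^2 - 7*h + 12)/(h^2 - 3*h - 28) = (-h^2 + 7*h - 12)/(-h^2 + 3*h + 28)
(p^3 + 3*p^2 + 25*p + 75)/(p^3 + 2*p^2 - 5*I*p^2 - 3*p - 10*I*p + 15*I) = (p + 5*I)/(p - 1)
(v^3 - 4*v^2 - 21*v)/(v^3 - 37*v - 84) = v/(v + 4)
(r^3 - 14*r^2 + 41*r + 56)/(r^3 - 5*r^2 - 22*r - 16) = (r - 7)/(r + 2)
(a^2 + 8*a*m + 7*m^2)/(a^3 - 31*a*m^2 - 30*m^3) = (a + 7*m)/(a^2 - a*m - 30*m^2)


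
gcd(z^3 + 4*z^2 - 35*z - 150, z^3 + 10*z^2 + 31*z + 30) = z + 5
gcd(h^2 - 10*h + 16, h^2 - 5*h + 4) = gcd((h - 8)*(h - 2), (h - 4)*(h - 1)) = 1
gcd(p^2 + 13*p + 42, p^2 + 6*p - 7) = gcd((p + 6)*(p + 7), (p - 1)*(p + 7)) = p + 7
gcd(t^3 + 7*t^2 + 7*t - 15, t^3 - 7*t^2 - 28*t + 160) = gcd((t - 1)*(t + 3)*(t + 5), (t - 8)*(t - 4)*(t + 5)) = t + 5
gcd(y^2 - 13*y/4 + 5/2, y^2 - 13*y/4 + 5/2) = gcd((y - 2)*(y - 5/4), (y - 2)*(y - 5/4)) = y^2 - 13*y/4 + 5/2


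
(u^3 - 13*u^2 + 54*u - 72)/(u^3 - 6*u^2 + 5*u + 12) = (u - 6)/(u + 1)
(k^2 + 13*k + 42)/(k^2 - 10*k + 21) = (k^2 + 13*k + 42)/(k^2 - 10*k + 21)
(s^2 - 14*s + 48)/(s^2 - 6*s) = (s - 8)/s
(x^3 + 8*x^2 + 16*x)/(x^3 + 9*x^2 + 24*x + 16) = x/(x + 1)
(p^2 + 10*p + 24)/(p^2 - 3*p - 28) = (p + 6)/(p - 7)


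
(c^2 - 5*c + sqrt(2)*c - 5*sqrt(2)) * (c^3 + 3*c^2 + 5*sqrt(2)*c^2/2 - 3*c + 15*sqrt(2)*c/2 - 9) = c^5 - 2*c^4 + 7*sqrt(2)*c^4/2 - 13*c^3 - 7*sqrt(2)*c^3 - 111*sqrt(2)*c^2/2 - 4*c^2 - 30*c + 6*sqrt(2)*c + 45*sqrt(2)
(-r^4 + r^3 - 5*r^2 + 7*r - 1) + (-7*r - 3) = -r^4 + r^3 - 5*r^2 - 4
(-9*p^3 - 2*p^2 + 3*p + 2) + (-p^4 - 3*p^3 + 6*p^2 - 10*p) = -p^4 - 12*p^3 + 4*p^2 - 7*p + 2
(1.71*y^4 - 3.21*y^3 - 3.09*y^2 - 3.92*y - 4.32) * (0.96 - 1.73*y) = -2.9583*y^5 + 7.1949*y^4 + 2.2641*y^3 + 3.8152*y^2 + 3.7104*y - 4.1472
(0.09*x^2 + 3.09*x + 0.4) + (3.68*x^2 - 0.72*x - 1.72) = 3.77*x^2 + 2.37*x - 1.32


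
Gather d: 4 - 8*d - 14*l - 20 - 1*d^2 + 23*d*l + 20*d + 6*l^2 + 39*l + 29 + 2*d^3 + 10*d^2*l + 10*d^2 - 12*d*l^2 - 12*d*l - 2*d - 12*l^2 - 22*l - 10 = 2*d^3 + d^2*(10*l + 9) + d*(-12*l^2 + 11*l + 10) - 6*l^2 + 3*l + 3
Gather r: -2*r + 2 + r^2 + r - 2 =r^2 - r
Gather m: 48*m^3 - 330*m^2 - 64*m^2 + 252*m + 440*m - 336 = 48*m^3 - 394*m^2 + 692*m - 336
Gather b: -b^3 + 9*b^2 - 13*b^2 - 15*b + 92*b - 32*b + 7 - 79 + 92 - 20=-b^3 - 4*b^2 + 45*b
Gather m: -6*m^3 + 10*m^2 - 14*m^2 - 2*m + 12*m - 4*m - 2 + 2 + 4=-6*m^3 - 4*m^2 + 6*m + 4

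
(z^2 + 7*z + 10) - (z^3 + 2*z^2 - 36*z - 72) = -z^3 - z^2 + 43*z + 82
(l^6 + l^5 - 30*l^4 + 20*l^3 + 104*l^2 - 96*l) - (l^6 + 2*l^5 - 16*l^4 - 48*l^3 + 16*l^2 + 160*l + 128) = -l^5 - 14*l^4 + 68*l^3 + 88*l^2 - 256*l - 128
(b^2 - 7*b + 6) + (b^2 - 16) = 2*b^2 - 7*b - 10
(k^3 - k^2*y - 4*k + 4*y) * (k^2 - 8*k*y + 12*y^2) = k^5 - 9*k^4*y + 20*k^3*y^2 - 4*k^3 - 12*k^2*y^3 + 36*k^2*y - 80*k*y^2 + 48*y^3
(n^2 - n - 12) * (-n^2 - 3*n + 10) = -n^4 - 2*n^3 + 25*n^2 + 26*n - 120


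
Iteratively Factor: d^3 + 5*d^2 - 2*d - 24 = (d - 2)*(d^2 + 7*d + 12) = (d - 2)*(d + 4)*(d + 3)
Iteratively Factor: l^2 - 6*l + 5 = (l - 1)*(l - 5)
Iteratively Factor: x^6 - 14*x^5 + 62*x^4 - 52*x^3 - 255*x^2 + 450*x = (x + 2)*(x^5 - 16*x^4 + 94*x^3 - 240*x^2 + 225*x) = x*(x + 2)*(x^4 - 16*x^3 + 94*x^2 - 240*x + 225) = x*(x - 5)*(x + 2)*(x^3 - 11*x^2 + 39*x - 45) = x*(x - 5)*(x - 3)*(x + 2)*(x^2 - 8*x + 15) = x*(x - 5)*(x - 3)^2*(x + 2)*(x - 5)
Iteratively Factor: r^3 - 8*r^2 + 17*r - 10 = (r - 1)*(r^2 - 7*r + 10) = (r - 5)*(r - 1)*(r - 2)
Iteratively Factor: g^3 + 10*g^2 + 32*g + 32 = (g + 2)*(g^2 + 8*g + 16) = (g + 2)*(g + 4)*(g + 4)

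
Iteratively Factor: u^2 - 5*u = (u)*(u - 5)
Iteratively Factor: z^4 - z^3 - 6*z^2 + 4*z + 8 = (z - 2)*(z^3 + z^2 - 4*z - 4) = (z - 2)^2*(z^2 + 3*z + 2) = (z - 2)^2*(z + 1)*(z + 2)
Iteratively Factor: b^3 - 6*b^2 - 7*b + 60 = (b + 3)*(b^2 - 9*b + 20) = (b - 5)*(b + 3)*(b - 4)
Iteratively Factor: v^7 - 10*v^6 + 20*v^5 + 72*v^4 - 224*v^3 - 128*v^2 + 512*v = (v)*(v^6 - 10*v^5 + 20*v^4 + 72*v^3 - 224*v^2 - 128*v + 512) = v*(v - 4)*(v^5 - 6*v^4 - 4*v^3 + 56*v^2 - 128) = v*(v - 4)*(v + 2)*(v^4 - 8*v^3 + 12*v^2 + 32*v - 64) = v*(v - 4)*(v + 2)^2*(v^3 - 10*v^2 + 32*v - 32) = v*(v - 4)*(v - 2)*(v + 2)^2*(v^2 - 8*v + 16) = v*(v - 4)^2*(v - 2)*(v + 2)^2*(v - 4)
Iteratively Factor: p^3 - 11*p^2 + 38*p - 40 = (p - 5)*(p^2 - 6*p + 8) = (p - 5)*(p - 2)*(p - 4)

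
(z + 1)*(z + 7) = z^2 + 8*z + 7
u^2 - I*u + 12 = (u - 4*I)*(u + 3*I)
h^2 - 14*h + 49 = (h - 7)^2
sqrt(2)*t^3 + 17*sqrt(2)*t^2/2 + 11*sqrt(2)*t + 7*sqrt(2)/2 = (t + 1)*(t + 7)*(sqrt(2)*t + sqrt(2)/2)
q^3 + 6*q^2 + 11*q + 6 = (q + 1)*(q + 2)*(q + 3)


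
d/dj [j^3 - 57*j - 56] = 3*j^2 - 57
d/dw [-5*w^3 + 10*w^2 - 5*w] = -15*w^2 + 20*w - 5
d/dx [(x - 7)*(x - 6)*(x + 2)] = 3*x^2 - 22*x + 16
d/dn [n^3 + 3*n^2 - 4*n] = 3*n^2 + 6*n - 4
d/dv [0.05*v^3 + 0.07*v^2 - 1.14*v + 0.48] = 0.15*v^2 + 0.14*v - 1.14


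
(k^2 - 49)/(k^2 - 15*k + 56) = (k + 7)/(k - 8)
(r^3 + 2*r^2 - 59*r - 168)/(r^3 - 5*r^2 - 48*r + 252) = (r^2 - 5*r - 24)/(r^2 - 12*r + 36)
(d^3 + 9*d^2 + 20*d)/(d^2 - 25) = d*(d + 4)/(d - 5)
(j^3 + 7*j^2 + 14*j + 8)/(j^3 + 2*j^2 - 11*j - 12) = (j + 2)/(j - 3)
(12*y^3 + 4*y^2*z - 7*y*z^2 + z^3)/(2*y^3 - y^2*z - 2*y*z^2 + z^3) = (6*y - z)/(y - z)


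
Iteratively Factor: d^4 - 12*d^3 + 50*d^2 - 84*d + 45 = (d - 5)*(d^3 - 7*d^2 + 15*d - 9) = (d - 5)*(d - 1)*(d^2 - 6*d + 9) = (d - 5)*(d - 3)*(d - 1)*(d - 3)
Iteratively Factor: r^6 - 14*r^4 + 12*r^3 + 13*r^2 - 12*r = (r - 3)*(r^5 + 3*r^4 - 5*r^3 - 3*r^2 + 4*r) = r*(r - 3)*(r^4 + 3*r^3 - 5*r^2 - 3*r + 4) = r*(r - 3)*(r - 1)*(r^3 + 4*r^2 - r - 4) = r*(r - 3)*(r - 1)^2*(r^2 + 5*r + 4) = r*(r - 3)*(r - 1)^2*(r + 1)*(r + 4)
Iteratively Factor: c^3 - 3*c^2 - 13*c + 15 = (c - 5)*(c^2 + 2*c - 3) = (c - 5)*(c - 1)*(c + 3)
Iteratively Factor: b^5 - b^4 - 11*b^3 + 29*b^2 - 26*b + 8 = (b - 1)*(b^4 - 11*b^2 + 18*b - 8) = (b - 1)*(b + 4)*(b^3 - 4*b^2 + 5*b - 2) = (b - 1)^2*(b + 4)*(b^2 - 3*b + 2) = (b - 2)*(b - 1)^2*(b + 4)*(b - 1)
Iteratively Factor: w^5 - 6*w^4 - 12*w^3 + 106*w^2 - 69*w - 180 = (w + 1)*(w^4 - 7*w^3 - 5*w^2 + 111*w - 180) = (w - 3)*(w + 1)*(w^3 - 4*w^2 - 17*w + 60) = (w - 3)*(w + 1)*(w + 4)*(w^2 - 8*w + 15) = (w - 3)^2*(w + 1)*(w + 4)*(w - 5)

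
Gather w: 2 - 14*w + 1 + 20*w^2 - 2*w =20*w^2 - 16*w + 3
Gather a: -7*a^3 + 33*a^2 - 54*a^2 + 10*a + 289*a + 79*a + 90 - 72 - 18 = -7*a^3 - 21*a^2 + 378*a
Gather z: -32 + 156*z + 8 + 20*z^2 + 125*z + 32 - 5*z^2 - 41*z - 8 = 15*z^2 + 240*z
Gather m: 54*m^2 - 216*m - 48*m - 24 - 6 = 54*m^2 - 264*m - 30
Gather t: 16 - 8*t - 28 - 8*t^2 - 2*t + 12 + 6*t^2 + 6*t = -2*t^2 - 4*t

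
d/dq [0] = 0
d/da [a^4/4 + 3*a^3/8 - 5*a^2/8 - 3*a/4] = a^3 + 9*a^2/8 - 5*a/4 - 3/4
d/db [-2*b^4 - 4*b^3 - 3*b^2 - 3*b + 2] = -8*b^3 - 12*b^2 - 6*b - 3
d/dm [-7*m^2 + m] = 1 - 14*m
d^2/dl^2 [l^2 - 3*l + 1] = 2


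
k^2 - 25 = (k - 5)*(k + 5)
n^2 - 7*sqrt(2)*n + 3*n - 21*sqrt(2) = (n + 3)*(n - 7*sqrt(2))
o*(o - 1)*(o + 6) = o^3 + 5*o^2 - 6*o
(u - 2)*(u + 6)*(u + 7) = u^3 + 11*u^2 + 16*u - 84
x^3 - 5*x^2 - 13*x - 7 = (x - 7)*(x + 1)^2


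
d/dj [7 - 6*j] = -6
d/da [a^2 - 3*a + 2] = 2*a - 3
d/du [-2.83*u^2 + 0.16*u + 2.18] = 0.16 - 5.66*u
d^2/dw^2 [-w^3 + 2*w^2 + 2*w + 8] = 4 - 6*w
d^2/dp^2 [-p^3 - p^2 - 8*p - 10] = -6*p - 2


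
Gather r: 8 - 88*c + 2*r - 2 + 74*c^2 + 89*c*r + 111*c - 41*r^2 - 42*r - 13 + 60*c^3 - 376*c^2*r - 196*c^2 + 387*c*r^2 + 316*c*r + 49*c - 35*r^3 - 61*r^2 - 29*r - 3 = 60*c^3 - 122*c^2 + 72*c - 35*r^3 + r^2*(387*c - 102) + r*(-376*c^2 + 405*c - 69) - 10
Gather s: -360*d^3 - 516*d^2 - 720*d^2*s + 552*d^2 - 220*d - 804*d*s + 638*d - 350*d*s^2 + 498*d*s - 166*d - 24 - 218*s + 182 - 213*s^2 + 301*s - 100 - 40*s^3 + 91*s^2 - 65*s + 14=-360*d^3 + 36*d^2 + 252*d - 40*s^3 + s^2*(-350*d - 122) + s*(-720*d^2 - 306*d + 18) + 72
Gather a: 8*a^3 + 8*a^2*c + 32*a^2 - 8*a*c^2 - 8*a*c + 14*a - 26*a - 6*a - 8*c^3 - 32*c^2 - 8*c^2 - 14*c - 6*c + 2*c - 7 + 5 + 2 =8*a^3 + a^2*(8*c + 32) + a*(-8*c^2 - 8*c - 18) - 8*c^3 - 40*c^2 - 18*c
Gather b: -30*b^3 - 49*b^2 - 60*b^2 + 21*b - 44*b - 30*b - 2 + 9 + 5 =-30*b^3 - 109*b^2 - 53*b + 12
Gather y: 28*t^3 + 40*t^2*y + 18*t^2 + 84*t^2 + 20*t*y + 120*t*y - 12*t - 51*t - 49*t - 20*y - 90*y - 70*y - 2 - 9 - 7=28*t^3 + 102*t^2 - 112*t + y*(40*t^2 + 140*t - 180) - 18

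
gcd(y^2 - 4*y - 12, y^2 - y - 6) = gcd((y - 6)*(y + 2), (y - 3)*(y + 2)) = y + 2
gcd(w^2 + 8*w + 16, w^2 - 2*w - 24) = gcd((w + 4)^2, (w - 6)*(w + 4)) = w + 4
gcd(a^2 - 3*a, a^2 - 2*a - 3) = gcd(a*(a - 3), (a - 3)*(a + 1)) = a - 3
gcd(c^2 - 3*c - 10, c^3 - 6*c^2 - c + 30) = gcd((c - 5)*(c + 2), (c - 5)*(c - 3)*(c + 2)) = c^2 - 3*c - 10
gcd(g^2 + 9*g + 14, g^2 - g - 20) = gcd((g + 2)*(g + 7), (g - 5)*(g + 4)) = 1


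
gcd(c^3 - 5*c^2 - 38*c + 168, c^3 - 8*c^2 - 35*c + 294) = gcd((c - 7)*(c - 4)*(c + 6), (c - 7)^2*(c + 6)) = c^2 - c - 42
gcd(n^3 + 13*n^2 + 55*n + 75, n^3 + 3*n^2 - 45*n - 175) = n^2 + 10*n + 25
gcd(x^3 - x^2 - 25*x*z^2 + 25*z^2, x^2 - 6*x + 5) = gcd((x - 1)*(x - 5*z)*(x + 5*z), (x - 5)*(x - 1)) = x - 1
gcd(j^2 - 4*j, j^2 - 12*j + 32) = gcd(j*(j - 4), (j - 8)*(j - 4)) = j - 4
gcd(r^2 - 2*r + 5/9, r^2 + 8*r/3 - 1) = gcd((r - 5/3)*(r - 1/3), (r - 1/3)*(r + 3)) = r - 1/3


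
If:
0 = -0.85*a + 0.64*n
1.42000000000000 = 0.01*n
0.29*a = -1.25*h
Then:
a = 106.92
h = -24.80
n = 142.00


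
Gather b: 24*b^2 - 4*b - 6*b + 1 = 24*b^2 - 10*b + 1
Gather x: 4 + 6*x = 6*x + 4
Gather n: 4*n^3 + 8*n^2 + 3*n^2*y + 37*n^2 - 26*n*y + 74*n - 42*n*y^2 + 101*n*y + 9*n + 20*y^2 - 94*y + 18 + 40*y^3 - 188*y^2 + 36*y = 4*n^3 + n^2*(3*y + 45) + n*(-42*y^2 + 75*y + 83) + 40*y^3 - 168*y^2 - 58*y + 18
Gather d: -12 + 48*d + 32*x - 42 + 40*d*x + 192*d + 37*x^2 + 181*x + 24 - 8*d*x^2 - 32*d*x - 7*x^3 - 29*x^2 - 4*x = d*(-8*x^2 + 8*x + 240) - 7*x^3 + 8*x^2 + 209*x - 30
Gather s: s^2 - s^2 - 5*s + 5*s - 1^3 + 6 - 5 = 0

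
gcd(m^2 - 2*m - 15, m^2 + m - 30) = m - 5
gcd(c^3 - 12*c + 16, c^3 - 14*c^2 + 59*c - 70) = c - 2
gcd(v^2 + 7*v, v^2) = v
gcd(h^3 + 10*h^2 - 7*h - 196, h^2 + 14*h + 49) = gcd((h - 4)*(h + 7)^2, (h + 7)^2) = h^2 + 14*h + 49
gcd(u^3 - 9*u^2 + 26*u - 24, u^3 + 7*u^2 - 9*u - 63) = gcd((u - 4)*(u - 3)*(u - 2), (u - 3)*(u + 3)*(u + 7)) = u - 3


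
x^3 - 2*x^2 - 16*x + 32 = (x - 4)*(x - 2)*(x + 4)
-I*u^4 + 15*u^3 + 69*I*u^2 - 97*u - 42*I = (u + I)*(u + 6*I)*(u + 7*I)*(-I*u + 1)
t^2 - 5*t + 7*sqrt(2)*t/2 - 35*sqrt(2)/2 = (t - 5)*(t + 7*sqrt(2)/2)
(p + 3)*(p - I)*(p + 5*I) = p^3 + 3*p^2 + 4*I*p^2 + 5*p + 12*I*p + 15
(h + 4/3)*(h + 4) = h^2 + 16*h/3 + 16/3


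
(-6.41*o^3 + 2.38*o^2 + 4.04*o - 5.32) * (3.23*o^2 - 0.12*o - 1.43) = -20.7043*o^5 + 8.4566*o^4 + 21.9299*o^3 - 21.0718*o^2 - 5.1388*o + 7.6076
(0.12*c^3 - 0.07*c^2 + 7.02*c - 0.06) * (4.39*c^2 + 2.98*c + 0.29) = 0.5268*c^5 + 0.0503*c^4 + 30.644*c^3 + 20.6359*c^2 + 1.857*c - 0.0174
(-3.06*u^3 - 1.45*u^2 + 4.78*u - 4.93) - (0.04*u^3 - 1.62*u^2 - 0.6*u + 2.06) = -3.1*u^3 + 0.17*u^2 + 5.38*u - 6.99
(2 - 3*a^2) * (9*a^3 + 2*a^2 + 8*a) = -27*a^5 - 6*a^4 - 6*a^3 + 4*a^2 + 16*a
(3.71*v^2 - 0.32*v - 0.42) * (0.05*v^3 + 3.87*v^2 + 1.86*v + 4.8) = 0.1855*v^5 + 14.3417*v^4 + 5.6412*v^3 + 15.5874*v^2 - 2.3172*v - 2.016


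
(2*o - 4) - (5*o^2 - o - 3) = -5*o^2 + 3*o - 1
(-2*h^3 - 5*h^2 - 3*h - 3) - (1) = -2*h^3 - 5*h^2 - 3*h - 4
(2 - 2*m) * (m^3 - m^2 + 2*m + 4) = -2*m^4 + 4*m^3 - 6*m^2 - 4*m + 8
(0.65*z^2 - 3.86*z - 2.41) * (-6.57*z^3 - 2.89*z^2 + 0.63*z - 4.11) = -4.2705*z^5 + 23.4817*z^4 + 27.3986*z^3 + 1.8616*z^2 + 14.3463*z + 9.9051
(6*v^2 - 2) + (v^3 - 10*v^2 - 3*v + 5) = v^3 - 4*v^2 - 3*v + 3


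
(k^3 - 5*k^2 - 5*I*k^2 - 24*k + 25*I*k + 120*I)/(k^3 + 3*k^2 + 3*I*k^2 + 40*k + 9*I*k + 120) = (k - 8)/(k + 8*I)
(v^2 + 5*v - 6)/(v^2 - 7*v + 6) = (v + 6)/(v - 6)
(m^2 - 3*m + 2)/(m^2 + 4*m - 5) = (m - 2)/(m + 5)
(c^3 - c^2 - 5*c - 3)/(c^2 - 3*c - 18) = (-c^3 + c^2 + 5*c + 3)/(-c^2 + 3*c + 18)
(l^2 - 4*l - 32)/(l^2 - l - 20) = (l - 8)/(l - 5)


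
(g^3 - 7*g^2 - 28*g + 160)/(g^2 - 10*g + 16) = (g^2 + g - 20)/(g - 2)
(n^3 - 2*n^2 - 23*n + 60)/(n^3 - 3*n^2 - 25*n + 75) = (n - 4)/(n - 5)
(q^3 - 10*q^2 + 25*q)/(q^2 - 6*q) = (q^2 - 10*q + 25)/(q - 6)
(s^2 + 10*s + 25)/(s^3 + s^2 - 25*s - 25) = (s + 5)/(s^2 - 4*s - 5)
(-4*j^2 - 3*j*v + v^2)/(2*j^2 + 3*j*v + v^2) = (-4*j + v)/(2*j + v)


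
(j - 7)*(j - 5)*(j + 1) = j^3 - 11*j^2 + 23*j + 35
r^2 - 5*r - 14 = (r - 7)*(r + 2)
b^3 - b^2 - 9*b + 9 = (b - 3)*(b - 1)*(b + 3)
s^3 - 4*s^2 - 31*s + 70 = (s - 7)*(s - 2)*(s + 5)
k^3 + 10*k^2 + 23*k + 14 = (k + 1)*(k + 2)*(k + 7)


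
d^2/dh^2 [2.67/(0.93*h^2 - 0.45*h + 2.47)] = (-4.618566*h^2 + 2.23479*h + 2.67*(1.86*h - 0.45)*(3.72*h - 0.9) - 12.266514)/(0.93*h^2 - 0.45*h + 2.47)^3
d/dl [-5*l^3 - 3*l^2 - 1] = 3*l*(-5*l - 2)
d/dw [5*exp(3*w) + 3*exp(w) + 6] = (15*exp(2*w) + 3)*exp(w)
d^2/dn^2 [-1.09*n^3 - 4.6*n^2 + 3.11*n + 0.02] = -6.54*n - 9.2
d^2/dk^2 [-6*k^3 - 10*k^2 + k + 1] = -36*k - 20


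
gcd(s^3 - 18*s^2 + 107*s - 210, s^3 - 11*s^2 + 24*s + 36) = s - 6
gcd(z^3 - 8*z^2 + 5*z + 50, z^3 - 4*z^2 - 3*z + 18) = z + 2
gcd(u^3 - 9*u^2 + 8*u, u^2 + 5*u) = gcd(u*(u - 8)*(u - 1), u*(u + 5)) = u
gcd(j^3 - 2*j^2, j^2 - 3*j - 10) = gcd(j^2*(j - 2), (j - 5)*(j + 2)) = 1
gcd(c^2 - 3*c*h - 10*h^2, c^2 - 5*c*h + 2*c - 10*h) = c - 5*h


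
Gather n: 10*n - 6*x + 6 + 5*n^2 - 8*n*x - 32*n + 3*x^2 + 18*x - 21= 5*n^2 + n*(-8*x - 22) + 3*x^2 + 12*x - 15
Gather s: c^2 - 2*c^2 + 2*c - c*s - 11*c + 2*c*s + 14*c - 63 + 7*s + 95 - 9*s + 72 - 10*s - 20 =-c^2 + 5*c + s*(c - 12) + 84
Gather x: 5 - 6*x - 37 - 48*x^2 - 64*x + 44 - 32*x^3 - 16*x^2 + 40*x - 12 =-32*x^3 - 64*x^2 - 30*x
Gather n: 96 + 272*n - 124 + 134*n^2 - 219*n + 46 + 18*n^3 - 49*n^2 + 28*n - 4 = 18*n^3 + 85*n^2 + 81*n + 14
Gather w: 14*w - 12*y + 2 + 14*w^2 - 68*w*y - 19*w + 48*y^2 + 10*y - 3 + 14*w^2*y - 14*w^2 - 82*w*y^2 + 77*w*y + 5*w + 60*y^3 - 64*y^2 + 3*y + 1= 14*w^2*y + w*(-82*y^2 + 9*y) + 60*y^3 - 16*y^2 + y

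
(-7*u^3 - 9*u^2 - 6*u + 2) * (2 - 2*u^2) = 14*u^5 + 18*u^4 - 2*u^3 - 22*u^2 - 12*u + 4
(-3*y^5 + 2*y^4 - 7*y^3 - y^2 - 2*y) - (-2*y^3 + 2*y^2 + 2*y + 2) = -3*y^5 + 2*y^4 - 5*y^3 - 3*y^2 - 4*y - 2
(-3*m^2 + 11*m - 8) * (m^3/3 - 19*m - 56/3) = -m^5 + 11*m^4/3 + 163*m^3/3 - 153*m^2 - 160*m/3 + 448/3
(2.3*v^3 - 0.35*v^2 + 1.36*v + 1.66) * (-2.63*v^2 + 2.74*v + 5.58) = -6.049*v^5 + 7.2225*v^4 + 8.2982*v^3 - 2.5924*v^2 + 12.1372*v + 9.2628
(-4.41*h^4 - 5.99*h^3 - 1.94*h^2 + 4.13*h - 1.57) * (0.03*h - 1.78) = -0.1323*h^5 + 7.6701*h^4 + 10.604*h^3 + 3.5771*h^2 - 7.3985*h + 2.7946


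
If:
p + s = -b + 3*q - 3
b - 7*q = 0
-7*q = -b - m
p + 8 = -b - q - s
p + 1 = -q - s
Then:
No Solution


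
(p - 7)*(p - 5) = p^2 - 12*p + 35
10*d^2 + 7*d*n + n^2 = (2*d + n)*(5*d + n)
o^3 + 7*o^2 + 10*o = o*(o + 2)*(o + 5)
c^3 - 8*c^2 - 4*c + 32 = (c - 8)*(c - 2)*(c + 2)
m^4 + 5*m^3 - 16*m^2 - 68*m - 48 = (m - 4)*(m + 1)*(m + 2)*(m + 6)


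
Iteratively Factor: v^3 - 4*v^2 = (v - 4)*(v^2) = v*(v - 4)*(v)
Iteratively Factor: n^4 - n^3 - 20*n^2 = (n + 4)*(n^3 - 5*n^2) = (n - 5)*(n + 4)*(n^2) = n*(n - 5)*(n + 4)*(n)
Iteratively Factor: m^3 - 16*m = (m - 4)*(m^2 + 4*m) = (m - 4)*(m + 4)*(m)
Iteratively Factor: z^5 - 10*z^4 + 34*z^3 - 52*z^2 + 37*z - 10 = (z - 5)*(z^4 - 5*z^3 + 9*z^2 - 7*z + 2) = (z - 5)*(z - 1)*(z^3 - 4*z^2 + 5*z - 2) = (z - 5)*(z - 1)^2*(z^2 - 3*z + 2) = (z - 5)*(z - 1)^3*(z - 2)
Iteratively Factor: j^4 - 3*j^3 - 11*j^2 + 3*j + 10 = (j - 5)*(j^3 + 2*j^2 - j - 2) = (j - 5)*(j + 2)*(j^2 - 1) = (j - 5)*(j + 1)*(j + 2)*(j - 1)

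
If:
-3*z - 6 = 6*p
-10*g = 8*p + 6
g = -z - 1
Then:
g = -1/7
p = -4/7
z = -6/7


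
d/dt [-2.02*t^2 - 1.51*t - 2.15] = -4.04*t - 1.51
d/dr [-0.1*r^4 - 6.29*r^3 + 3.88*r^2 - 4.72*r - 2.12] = -0.4*r^3 - 18.87*r^2 + 7.76*r - 4.72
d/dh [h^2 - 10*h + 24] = 2*h - 10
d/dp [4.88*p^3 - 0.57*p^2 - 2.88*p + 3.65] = 14.64*p^2 - 1.14*p - 2.88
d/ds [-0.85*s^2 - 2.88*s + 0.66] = -1.7*s - 2.88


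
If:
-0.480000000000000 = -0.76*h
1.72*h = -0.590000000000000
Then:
No Solution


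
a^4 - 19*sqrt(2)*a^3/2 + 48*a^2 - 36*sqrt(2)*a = a*(a - 6*sqrt(2))*(a - 2*sqrt(2))*(a - 3*sqrt(2)/2)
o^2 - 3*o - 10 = (o - 5)*(o + 2)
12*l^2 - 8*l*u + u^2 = (-6*l + u)*(-2*l + u)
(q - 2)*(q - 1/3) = q^2 - 7*q/3 + 2/3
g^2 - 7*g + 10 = (g - 5)*(g - 2)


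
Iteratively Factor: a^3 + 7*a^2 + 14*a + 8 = (a + 2)*(a^2 + 5*a + 4) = (a + 1)*(a + 2)*(a + 4)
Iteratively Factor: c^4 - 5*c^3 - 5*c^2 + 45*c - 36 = (c - 3)*(c^3 - 2*c^2 - 11*c + 12) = (c - 3)*(c + 3)*(c^2 - 5*c + 4) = (c - 3)*(c - 1)*(c + 3)*(c - 4)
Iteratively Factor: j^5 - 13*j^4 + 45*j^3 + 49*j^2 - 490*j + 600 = (j - 2)*(j^4 - 11*j^3 + 23*j^2 + 95*j - 300) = (j - 4)*(j - 2)*(j^3 - 7*j^2 - 5*j + 75) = (j - 5)*(j - 4)*(j - 2)*(j^2 - 2*j - 15) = (j - 5)*(j - 4)*(j - 2)*(j + 3)*(j - 5)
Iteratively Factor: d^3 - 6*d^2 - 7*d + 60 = (d - 5)*(d^2 - d - 12) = (d - 5)*(d - 4)*(d + 3)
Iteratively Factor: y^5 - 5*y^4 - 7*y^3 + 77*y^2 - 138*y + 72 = (y - 1)*(y^4 - 4*y^3 - 11*y^2 + 66*y - 72) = (y - 1)*(y + 4)*(y^3 - 8*y^2 + 21*y - 18) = (y - 3)*(y - 1)*(y + 4)*(y^2 - 5*y + 6) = (y - 3)*(y - 2)*(y - 1)*(y + 4)*(y - 3)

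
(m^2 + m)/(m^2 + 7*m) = (m + 1)/(m + 7)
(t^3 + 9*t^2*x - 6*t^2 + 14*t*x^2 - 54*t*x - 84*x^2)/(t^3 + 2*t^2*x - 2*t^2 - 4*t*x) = (t^2 + 7*t*x - 6*t - 42*x)/(t*(t - 2))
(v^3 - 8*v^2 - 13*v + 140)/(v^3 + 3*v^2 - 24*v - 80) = (v - 7)/(v + 4)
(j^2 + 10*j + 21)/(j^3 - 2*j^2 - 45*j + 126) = (j + 3)/(j^2 - 9*j + 18)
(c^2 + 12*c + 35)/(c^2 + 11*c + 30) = (c + 7)/(c + 6)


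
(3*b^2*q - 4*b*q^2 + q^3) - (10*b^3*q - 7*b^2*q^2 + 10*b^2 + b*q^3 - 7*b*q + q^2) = -10*b^3*q + 7*b^2*q^2 + 3*b^2*q - 10*b^2 - b*q^3 - 4*b*q^2 + 7*b*q + q^3 - q^2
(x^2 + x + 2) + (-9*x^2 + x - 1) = -8*x^2 + 2*x + 1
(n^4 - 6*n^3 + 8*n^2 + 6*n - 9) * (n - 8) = n^5 - 14*n^4 + 56*n^3 - 58*n^2 - 57*n + 72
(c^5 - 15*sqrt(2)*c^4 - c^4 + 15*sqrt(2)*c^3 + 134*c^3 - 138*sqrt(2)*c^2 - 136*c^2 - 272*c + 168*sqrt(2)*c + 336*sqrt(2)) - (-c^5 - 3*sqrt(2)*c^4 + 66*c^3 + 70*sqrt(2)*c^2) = 2*c^5 - 12*sqrt(2)*c^4 - c^4 + 15*sqrt(2)*c^3 + 68*c^3 - 208*sqrt(2)*c^2 - 136*c^2 - 272*c + 168*sqrt(2)*c + 336*sqrt(2)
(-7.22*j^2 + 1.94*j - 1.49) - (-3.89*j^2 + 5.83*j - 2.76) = -3.33*j^2 - 3.89*j + 1.27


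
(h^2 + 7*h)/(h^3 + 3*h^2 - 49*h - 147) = h/(h^2 - 4*h - 21)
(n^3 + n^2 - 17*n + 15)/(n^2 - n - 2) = (-n^3 - n^2 + 17*n - 15)/(-n^2 + n + 2)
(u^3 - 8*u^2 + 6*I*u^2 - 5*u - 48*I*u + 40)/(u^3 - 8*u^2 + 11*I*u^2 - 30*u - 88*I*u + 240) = (u + I)/(u + 6*I)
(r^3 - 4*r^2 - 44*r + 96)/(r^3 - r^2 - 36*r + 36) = (r^2 - 10*r + 16)/(r^2 - 7*r + 6)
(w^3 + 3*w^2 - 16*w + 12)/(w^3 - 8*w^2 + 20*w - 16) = (w^2 + 5*w - 6)/(w^2 - 6*w + 8)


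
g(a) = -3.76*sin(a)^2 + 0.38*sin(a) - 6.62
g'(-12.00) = -3.08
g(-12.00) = -7.50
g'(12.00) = 3.73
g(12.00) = -7.91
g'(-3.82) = 3.38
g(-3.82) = -7.86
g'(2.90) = 1.38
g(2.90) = -6.74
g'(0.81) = -3.49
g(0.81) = -8.32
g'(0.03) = 0.15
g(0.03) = -6.61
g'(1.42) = -1.06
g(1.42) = -9.92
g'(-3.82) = 3.38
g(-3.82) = -7.86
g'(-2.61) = -3.61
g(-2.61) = -7.78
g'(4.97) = 1.95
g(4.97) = -10.50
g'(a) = -7.52*sin(a)*cos(a) + 0.38*cos(a)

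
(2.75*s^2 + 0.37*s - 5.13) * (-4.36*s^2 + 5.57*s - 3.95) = -11.99*s^4 + 13.7043*s^3 + 13.5652*s^2 - 30.0356*s + 20.2635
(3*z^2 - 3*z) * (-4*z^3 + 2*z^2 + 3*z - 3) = -12*z^5 + 18*z^4 + 3*z^3 - 18*z^2 + 9*z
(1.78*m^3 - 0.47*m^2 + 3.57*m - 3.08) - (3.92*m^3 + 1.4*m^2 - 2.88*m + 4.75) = -2.14*m^3 - 1.87*m^2 + 6.45*m - 7.83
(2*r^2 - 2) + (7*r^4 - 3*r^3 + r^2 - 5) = 7*r^4 - 3*r^3 + 3*r^2 - 7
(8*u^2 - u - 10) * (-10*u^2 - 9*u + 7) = -80*u^4 - 62*u^3 + 165*u^2 + 83*u - 70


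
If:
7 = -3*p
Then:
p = -7/3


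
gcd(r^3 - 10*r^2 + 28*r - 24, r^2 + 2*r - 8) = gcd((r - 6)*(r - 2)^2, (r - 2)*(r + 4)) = r - 2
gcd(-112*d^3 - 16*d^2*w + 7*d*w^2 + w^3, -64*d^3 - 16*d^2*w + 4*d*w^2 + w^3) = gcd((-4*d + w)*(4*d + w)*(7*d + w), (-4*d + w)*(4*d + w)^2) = -16*d^2 + w^2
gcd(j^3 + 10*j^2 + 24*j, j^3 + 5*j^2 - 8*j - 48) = j + 4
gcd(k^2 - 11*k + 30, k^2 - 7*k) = 1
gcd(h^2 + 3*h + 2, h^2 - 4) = h + 2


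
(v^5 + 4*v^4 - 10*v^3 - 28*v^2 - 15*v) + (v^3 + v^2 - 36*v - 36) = v^5 + 4*v^4 - 9*v^3 - 27*v^2 - 51*v - 36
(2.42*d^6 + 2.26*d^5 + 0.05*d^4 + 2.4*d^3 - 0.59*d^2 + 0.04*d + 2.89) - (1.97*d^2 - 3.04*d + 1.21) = 2.42*d^6 + 2.26*d^5 + 0.05*d^4 + 2.4*d^3 - 2.56*d^2 + 3.08*d + 1.68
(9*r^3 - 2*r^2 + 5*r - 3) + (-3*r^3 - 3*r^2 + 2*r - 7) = 6*r^3 - 5*r^2 + 7*r - 10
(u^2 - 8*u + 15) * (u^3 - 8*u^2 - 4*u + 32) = u^5 - 16*u^4 + 75*u^3 - 56*u^2 - 316*u + 480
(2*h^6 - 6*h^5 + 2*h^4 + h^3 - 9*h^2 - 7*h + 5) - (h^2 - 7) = 2*h^6 - 6*h^5 + 2*h^4 + h^3 - 10*h^2 - 7*h + 12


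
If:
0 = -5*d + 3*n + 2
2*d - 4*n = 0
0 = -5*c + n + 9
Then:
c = 13/7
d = 4/7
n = 2/7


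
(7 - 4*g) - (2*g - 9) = 16 - 6*g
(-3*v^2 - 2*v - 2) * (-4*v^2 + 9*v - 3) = 12*v^4 - 19*v^3 - v^2 - 12*v + 6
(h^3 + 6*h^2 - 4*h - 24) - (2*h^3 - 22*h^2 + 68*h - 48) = -h^3 + 28*h^2 - 72*h + 24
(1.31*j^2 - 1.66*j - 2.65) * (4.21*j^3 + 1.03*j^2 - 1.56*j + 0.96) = 5.5151*j^5 - 5.6393*j^4 - 14.9099*j^3 + 1.1177*j^2 + 2.5404*j - 2.544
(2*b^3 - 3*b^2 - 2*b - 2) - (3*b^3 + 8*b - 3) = -b^3 - 3*b^2 - 10*b + 1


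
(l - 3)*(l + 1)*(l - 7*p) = l^3 - 7*l^2*p - 2*l^2 + 14*l*p - 3*l + 21*p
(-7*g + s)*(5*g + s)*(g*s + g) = -35*g^3*s - 35*g^3 - 2*g^2*s^2 - 2*g^2*s + g*s^3 + g*s^2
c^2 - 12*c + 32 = (c - 8)*(c - 4)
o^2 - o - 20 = (o - 5)*(o + 4)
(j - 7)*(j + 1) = j^2 - 6*j - 7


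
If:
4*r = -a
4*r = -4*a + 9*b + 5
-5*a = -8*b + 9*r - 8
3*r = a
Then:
No Solution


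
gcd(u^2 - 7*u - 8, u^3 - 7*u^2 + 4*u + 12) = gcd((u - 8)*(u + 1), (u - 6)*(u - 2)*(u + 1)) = u + 1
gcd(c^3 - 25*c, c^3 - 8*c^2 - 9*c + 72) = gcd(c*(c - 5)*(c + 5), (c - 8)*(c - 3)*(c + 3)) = 1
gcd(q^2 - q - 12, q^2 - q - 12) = q^2 - q - 12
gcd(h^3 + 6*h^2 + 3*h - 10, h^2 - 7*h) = 1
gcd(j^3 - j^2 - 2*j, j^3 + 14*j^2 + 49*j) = j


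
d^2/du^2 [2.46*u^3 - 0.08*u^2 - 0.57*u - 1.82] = 14.76*u - 0.16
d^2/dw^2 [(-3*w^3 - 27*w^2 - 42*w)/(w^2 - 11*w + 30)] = 72*(-17*w^3 + 150*w^2 - 120*w - 1060)/(w^6 - 33*w^5 + 453*w^4 - 3311*w^3 + 13590*w^2 - 29700*w + 27000)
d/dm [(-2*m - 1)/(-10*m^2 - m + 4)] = (20*m^2 + 2*m - (2*m + 1)*(20*m + 1) - 8)/(10*m^2 + m - 4)^2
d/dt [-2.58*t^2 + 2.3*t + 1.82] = 2.3 - 5.16*t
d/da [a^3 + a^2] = a*(3*a + 2)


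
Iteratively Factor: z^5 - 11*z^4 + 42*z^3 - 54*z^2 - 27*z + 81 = (z + 1)*(z^4 - 12*z^3 + 54*z^2 - 108*z + 81) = (z - 3)*(z + 1)*(z^3 - 9*z^2 + 27*z - 27) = (z - 3)^2*(z + 1)*(z^2 - 6*z + 9) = (z - 3)^3*(z + 1)*(z - 3)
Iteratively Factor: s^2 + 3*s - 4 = (s - 1)*(s + 4)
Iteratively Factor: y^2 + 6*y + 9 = (y + 3)*(y + 3)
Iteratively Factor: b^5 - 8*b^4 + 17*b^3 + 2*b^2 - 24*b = (b - 3)*(b^4 - 5*b^3 + 2*b^2 + 8*b) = (b - 4)*(b - 3)*(b^3 - b^2 - 2*b) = b*(b - 4)*(b - 3)*(b^2 - b - 2) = b*(b - 4)*(b - 3)*(b - 2)*(b + 1)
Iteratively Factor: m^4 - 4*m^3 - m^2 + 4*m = (m - 1)*(m^3 - 3*m^2 - 4*m) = (m - 4)*(m - 1)*(m^2 + m) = m*(m - 4)*(m - 1)*(m + 1)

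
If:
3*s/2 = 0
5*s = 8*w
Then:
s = 0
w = 0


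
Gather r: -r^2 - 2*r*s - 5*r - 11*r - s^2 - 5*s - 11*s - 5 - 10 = -r^2 + r*(-2*s - 16) - s^2 - 16*s - 15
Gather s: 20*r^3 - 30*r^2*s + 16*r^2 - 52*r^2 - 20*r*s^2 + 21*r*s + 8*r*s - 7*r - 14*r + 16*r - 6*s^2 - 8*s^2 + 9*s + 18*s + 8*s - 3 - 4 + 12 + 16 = 20*r^3 - 36*r^2 - 5*r + s^2*(-20*r - 14) + s*(-30*r^2 + 29*r + 35) + 21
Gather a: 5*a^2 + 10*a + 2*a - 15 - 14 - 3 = 5*a^2 + 12*a - 32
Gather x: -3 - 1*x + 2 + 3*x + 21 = 2*x + 20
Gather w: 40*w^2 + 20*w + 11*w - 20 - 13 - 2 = 40*w^2 + 31*w - 35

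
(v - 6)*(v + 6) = v^2 - 36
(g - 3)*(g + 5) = g^2 + 2*g - 15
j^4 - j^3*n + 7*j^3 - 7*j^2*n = j^2*(j + 7)*(j - n)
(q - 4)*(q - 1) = q^2 - 5*q + 4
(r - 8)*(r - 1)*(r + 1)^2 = r^4 - 7*r^3 - 9*r^2 + 7*r + 8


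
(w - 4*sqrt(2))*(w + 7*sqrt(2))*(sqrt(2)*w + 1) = sqrt(2)*w^3 + 7*w^2 - 53*sqrt(2)*w - 56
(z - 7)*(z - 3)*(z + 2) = z^3 - 8*z^2 + z + 42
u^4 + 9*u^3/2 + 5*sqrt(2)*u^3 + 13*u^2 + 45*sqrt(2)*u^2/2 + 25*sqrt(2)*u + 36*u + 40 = (u + 2)*(u + 5/2)*(u + sqrt(2))*(u + 4*sqrt(2))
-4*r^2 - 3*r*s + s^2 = (-4*r + s)*(r + s)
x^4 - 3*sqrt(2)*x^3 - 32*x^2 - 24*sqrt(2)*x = x*(x - 6*sqrt(2))*(x + sqrt(2))*(x + 2*sqrt(2))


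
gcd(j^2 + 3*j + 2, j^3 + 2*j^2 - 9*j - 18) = j + 2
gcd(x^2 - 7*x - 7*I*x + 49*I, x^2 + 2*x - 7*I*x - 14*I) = x - 7*I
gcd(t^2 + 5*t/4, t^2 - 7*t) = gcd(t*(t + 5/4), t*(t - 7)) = t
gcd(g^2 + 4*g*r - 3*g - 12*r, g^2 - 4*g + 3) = g - 3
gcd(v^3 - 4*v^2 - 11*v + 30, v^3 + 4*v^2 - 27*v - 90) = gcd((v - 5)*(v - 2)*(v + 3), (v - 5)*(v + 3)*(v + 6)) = v^2 - 2*v - 15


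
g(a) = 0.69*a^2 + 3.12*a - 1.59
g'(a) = 1.38*a + 3.12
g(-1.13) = -4.23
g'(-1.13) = 1.56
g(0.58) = 0.45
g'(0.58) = 3.92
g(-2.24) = -5.12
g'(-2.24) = 0.03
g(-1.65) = -4.86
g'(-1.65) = 0.84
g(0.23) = -0.84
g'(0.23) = 3.44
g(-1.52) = -4.74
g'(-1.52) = 1.02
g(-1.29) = -4.47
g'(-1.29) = 1.34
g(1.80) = 6.26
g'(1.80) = 5.60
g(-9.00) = 26.22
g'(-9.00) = -9.30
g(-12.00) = 60.33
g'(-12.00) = -13.44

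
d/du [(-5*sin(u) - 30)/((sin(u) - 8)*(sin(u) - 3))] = 5*(sin(u)^2 + 12*sin(u) - 90)*cos(u)/((sin(u) - 8)^2*(sin(u) - 3)^2)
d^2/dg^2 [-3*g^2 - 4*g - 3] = -6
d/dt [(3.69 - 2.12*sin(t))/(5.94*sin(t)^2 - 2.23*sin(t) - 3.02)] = (12.5928*sin(t)^2 - 43.8372*sin(t) + 14.6311)*cos(t)/(35.2836*sin(t)^4 - 26.4924*sin(t)^3 - 30.9047*sin(t)^2 + 13.4692*sin(t) + 9.1204)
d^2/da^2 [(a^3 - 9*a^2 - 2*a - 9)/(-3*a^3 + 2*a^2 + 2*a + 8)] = 2*(75*a^6 + 36*a^5 + 468*a^4 + 1076*a^3 - 246*a^2 + 468*a + 436)/(27*a^9 - 54*a^8 - 18*a^7 - 152*a^6 + 300*a^5 + 168*a^4 + 376*a^3 - 480*a^2 - 384*a - 512)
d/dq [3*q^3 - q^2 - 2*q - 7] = 9*q^2 - 2*q - 2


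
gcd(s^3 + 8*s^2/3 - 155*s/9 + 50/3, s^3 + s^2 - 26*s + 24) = s + 6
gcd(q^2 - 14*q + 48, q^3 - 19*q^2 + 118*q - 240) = q^2 - 14*q + 48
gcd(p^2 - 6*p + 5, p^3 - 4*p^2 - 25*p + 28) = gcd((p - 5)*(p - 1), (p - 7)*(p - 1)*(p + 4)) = p - 1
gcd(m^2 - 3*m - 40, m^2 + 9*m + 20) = m + 5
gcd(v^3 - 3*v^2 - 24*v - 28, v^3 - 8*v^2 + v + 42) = v^2 - 5*v - 14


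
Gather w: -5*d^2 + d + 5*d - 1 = -5*d^2 + 6*d - 1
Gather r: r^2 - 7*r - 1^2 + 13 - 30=r^2 - 7*r - 18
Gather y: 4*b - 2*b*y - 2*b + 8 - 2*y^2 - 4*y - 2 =2*b - 2*y^2 + y*(-2*b - 4) + 6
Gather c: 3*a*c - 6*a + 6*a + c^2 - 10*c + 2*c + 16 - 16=c^2 + c*(3*a - 8)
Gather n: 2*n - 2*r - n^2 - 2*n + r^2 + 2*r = -n^2 + r^2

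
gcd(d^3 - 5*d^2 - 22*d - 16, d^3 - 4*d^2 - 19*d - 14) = d^2 + 3*d + 2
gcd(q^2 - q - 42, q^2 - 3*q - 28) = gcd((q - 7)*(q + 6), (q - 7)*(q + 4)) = q - 7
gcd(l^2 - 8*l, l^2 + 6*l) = l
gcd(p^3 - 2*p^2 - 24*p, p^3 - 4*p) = p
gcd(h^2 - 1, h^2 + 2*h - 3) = h - 1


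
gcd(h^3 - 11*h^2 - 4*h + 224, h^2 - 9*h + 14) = h - 7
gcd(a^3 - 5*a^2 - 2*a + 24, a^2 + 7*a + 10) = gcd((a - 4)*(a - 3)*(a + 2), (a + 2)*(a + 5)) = a + 2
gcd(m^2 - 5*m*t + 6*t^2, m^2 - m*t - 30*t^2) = 1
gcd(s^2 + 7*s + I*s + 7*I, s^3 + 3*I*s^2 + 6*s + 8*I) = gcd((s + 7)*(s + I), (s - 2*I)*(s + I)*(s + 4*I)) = s + I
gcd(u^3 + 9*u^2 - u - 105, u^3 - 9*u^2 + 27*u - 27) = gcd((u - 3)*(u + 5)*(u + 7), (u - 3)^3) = u - 3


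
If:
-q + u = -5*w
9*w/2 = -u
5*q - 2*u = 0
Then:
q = 0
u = 0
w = 0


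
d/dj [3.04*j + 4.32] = 3.04000000000000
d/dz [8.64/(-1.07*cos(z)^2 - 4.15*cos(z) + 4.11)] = -(18.4896*cos(z) + 35.856)*sin(z)/(1.07*cos(z)^2 + 4.15*cos(z) - 4.11)^2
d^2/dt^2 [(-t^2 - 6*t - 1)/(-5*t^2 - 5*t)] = 2*(5*t^3 + 3*t^2 + 3*t + 1)/(5*t^3*(t^3 + 3*t^2 + 3*t + 1))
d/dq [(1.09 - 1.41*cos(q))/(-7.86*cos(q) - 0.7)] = -9.5544*sin(q)/(7.86*cos(q) + 0.7)^2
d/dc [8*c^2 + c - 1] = 16*c + 1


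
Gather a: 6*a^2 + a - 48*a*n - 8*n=6*a^2 + a*(1 - 48*n) - 8*n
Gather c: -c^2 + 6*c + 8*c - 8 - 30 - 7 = -c^2 + 14*c - 45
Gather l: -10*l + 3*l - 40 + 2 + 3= -7*l - 35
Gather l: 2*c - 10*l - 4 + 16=2*c - 10*l + 12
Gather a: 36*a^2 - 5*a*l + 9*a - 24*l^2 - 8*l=36*a^2 + a*(9 - 5*l) - 24*l^2 - 8*l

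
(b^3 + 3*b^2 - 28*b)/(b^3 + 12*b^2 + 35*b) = (b - 4)/(b + 5)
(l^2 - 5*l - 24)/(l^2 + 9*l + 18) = (l - 8)/(l + 6)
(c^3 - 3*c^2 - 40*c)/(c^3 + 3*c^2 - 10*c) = (c - 8)/(c - 2)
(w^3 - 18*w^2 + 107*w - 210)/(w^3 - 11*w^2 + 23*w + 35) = (w - 6)/(w + 1)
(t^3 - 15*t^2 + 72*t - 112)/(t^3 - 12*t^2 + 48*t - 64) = (t - 7)/(t - 4)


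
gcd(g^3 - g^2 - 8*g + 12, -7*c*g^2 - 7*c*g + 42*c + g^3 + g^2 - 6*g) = g^2 + g - 6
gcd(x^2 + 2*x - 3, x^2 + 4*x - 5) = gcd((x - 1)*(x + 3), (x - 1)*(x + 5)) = x - 1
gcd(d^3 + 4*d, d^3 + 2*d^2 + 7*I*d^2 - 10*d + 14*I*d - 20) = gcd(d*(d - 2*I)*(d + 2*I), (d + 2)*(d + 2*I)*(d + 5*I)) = d + 2*I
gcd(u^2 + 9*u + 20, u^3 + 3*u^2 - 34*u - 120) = u^2 + 9*u + 20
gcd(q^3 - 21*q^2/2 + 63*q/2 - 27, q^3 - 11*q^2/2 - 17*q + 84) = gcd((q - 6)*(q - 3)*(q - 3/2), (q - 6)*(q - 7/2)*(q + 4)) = q - 6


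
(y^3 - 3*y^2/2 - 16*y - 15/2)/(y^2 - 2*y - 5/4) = 2*(y^2 - 2*y - 15)/(2*y - 5)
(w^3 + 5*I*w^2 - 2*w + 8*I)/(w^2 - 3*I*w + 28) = (w^2 + I*w + 2)/(w - 7*I)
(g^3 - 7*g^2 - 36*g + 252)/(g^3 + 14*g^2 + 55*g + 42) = (g^2 - 13*g + 42)/(g^2 + 8*g + 7)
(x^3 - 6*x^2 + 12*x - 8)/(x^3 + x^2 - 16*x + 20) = (x - 2)/(x + 5)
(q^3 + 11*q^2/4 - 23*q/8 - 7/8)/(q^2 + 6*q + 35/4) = (4*q^2 - 3*q - 1)/(2*(2*q + 5))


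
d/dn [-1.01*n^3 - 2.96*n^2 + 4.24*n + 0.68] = -3.03*n^2 - 5.92*n + 4.24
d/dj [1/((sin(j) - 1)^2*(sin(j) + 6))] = -(3*sin(j) + 11)*cos(j)/((sin(j) - 1)^3*(sin(j) + 6)^2)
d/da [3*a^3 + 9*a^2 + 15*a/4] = 9*a^2 + 18*a + 15/4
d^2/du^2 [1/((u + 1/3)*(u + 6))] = 6*(9*(u + 6)^2 + 3*(u + 6)*(3*u + 1) + (3*u + 1)^2)/((u + 6)^3*(3*u + 1)^3)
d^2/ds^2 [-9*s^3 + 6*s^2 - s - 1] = 12 - 54*s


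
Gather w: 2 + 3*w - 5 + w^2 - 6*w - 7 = w^2 - 3*w - 10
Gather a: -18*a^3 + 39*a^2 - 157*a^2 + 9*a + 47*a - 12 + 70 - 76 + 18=-18*a^3 - 118*a^2 + 56*a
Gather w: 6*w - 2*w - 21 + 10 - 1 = 4*w - 12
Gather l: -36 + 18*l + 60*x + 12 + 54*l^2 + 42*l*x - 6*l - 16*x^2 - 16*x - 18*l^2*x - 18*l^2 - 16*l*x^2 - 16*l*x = l^2*(36 - 18*x) + l*(-16*x^2 + 26*x + 12) - 16*x^2 + 44*x - 24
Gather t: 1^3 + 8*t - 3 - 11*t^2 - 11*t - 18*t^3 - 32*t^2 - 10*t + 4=-18*t^3 - 43*t^2 - 13*t + 2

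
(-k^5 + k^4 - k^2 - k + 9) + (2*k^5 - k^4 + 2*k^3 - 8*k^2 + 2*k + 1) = k^5 + 2*k^3 - 9*k^2 + k + 10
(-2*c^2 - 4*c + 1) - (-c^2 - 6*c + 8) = -c^2 + 2*c - 7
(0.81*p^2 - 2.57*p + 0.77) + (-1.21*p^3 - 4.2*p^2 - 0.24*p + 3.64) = -1.21*p^3 - 3.39*p^2 - 2.81*p + 4.41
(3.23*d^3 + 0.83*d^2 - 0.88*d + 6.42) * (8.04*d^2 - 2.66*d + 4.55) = 25.9692*d^5 - 1.9186*d^4 + 5.4135*d^3 + 57.7341*d^2 - 21.0812*d + 29.211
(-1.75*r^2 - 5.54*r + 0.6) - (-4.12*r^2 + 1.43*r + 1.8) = 2.37*r^2 - 6.97*r - 1.2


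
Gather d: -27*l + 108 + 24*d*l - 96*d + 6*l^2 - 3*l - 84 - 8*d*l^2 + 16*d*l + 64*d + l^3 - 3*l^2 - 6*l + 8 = d*(-8*l^2 + 40*l - 32) + l^3 + 3*l^2 - 36*l + 32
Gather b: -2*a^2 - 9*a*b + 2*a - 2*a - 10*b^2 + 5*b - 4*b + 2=-2*a^2 - 10*b^2 + b*(1 - 9*a) + 2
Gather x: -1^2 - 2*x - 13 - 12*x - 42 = -14*x - 56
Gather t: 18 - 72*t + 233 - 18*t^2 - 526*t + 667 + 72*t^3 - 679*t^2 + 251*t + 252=72*t^3 - 697*t^2 - 347*t + 1170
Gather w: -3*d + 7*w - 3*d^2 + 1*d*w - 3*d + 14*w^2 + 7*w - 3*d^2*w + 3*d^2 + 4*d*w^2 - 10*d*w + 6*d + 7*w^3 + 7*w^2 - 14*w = 7*w^3 + w^2*(4*d + 21) + w*(-3*d^2 - 9*d)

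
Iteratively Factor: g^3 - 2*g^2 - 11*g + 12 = (g + 3)*(g^2 - 5*g + 4) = (g - 4)*(g + 3)*(g - 1)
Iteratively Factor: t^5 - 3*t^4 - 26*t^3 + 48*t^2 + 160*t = (t + 2)*(t^4 - 5*t^3 - 16*t^2 + 80*t) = t*(t + 2)*(t^3 - 5*t^2 - 16*t + 80) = t*(t + 2)*(t + 4)*(t^2 - 9*t + 20) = t*(t - 4)*(t + 2)*(t + 4)*(t - 5)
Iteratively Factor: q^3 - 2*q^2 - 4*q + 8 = (q + 2)*(q^2 - 4*q + 4) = (q - 2)*(q + 2)*(q - 2)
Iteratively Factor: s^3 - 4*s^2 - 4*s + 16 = (s - 2)*(s^2 - 2*s - 8) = (s - 4)*(s - 2)*(s + 2)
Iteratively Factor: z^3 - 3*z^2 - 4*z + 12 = (z + 2)*(z^2 - 5*z + 6) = (z - 2)*(z + 2)*(z - 3)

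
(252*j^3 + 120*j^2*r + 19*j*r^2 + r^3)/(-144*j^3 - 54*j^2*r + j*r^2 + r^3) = (42*j^2 + 13*j*r + r^2)/(-24*j^2 - 5*j*r + r^2)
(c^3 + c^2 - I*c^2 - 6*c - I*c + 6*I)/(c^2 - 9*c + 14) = (c^2 + c*(3 - I) - 3*I)/(c - 7)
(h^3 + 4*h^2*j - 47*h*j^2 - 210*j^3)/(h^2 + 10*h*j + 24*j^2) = (h^2 - 2*h*j - 35*j^2)/(h + 4*j)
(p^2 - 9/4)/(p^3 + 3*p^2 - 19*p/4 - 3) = (2*p + 3)/(2*p^2 + 9*p + 4)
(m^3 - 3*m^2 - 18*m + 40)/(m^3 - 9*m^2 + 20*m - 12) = (m^2 - m - 20)/(m^2 - 7*m + 6)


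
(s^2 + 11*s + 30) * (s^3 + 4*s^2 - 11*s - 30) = s^5 + 15*s^4 + 63*s^3 - 31*s^2 - 660*s - 900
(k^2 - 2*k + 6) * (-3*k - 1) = -3*k^3 + 5*k^2 - 16*k - 6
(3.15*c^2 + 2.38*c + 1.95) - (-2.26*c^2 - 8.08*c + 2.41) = 5.41*c^2 + 10.46*c - 0.46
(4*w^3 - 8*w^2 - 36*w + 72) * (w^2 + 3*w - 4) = 4*w^5 + 4*w^4 - 76*w^3 - 4*w^2 + 360*w - 288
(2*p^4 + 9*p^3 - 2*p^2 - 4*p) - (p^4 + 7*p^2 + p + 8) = p^4 + 9*p^3 - 9*p^2 - 5*p - 8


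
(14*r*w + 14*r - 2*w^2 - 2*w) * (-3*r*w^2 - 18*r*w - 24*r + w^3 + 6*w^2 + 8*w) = -42*r^2*w^3 - 294*r^2*w^2 - 588*r^2*w - 336*r^2 + 20*r*w^4 + 140*r*w^3 + 280*r*w^2 + 160*r*w - 2*w^5 - 14*w^4 - 28*w^3 - 16*w^2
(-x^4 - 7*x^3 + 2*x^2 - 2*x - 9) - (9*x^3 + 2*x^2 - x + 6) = -x^4 - 16*x^3 - x - 15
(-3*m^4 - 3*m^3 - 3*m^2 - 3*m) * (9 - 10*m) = 30*m^5 + 3*m^4 + 3*m^3 + 3*m^2 - 27*m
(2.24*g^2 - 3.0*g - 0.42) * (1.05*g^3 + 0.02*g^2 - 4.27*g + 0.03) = 2.352*g^5 - 3.1052*g^4 - 10.0658*g^3 + 12.8688*g^2 + 1.7034*g - 0.0126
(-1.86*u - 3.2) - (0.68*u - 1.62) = -2.54*u - 1.58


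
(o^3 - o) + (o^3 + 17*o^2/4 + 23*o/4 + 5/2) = 2*o^3 + 17*o^2/4 + 19*o/4 + 5/2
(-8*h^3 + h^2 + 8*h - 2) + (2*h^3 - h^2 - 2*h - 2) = -6*h^3 + 6*h - 4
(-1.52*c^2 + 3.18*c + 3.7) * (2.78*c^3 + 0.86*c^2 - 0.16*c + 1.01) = -4.2256*c^5 + 7.5332*c^4 + 13.264*c^3 + 1.138*c^2 + 2.6198*c + 3.737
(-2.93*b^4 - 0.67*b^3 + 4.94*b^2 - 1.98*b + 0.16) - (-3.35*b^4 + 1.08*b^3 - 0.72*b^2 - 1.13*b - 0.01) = 0.42*b^4 - 1.75*b^3 + 5.66*b^2 - 0.85*b + 0.17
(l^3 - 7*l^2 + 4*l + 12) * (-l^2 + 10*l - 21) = -l^5 + 17*l^4 - 95*l^3 + 175*l^2 + 36*l - 252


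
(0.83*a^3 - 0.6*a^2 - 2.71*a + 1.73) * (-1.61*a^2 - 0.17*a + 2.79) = -1.3363*a^5 + 0.8249*a^4 + 6.7808*a^3 - 3.9986*a^2 - 7.855*a + 4.8267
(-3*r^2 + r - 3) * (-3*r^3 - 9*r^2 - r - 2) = 9*r^5 + 24*r^4 + 3*r^3 + 32*r^2 + r + 6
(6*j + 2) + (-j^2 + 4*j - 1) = -j^2 + 10*j + 1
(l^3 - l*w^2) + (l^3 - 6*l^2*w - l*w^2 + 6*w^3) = 2*l^3 - 6*l^2*w - 2*l*w^2 + 6*w^3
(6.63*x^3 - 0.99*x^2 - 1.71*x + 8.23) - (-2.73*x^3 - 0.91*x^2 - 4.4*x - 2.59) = 9.36*x^3 - 0.08*x^2 + 2.69*x + 10.82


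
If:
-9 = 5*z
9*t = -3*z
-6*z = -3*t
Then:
No Solution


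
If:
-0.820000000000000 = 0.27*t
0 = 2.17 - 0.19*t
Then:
No Solution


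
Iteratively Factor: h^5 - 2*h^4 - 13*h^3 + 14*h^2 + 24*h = (h - 2)*(h^4 - 13*h^2 - 12*h) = (h - 4)*(h - 2)*(h^3 + 4*h^2 + 3*h) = (h - 4)*(h - 2)*(h + 1)*(h^2 + 3*h) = (h - 4)*(h - 2)*(h + 1)*(h + 3)*(h)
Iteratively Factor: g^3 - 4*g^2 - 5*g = (g)*(g^2 - 4*g - 5) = g*(g + 1)*(g - 5)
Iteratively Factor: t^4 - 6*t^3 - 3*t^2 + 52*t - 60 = (t - 2)*(t^3 - 4*t^2 - 11*t + 30) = (t - 2)*(t + 3)*(t^2 - 7*t + 10) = (t - 5)*(t - 2)*(t + 3)*(t - 2)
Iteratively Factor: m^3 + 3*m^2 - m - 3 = (m - 1)*(m^2 + 4*m + 3) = (m - 1)*(m + 3)*(m + 1)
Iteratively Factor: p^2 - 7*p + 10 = (p - 2)*(p - 5)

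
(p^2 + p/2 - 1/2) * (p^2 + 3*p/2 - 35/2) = p^4 + 2*p^3 - 69*p^2/4 - 19*p/2 + 35/4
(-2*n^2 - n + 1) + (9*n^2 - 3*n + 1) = 7*n^2 - 4*n + 2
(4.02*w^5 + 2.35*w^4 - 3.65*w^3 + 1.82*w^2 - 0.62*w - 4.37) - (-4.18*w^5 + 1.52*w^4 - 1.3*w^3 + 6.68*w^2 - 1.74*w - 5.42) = 8.2*w^5 + 0.83*w^4 - 2.35*w^3 - 4.86*w^2 + 1.12*w + 1.05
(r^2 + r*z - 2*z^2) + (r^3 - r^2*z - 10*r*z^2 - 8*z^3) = r^3 - r^2*z + r^2 - 10*r*z^2 + r*z - 8*z^3 - 2*z^2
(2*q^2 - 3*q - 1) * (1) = 2*q^2 - 3*q - 1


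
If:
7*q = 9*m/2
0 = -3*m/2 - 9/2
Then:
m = -3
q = -27/14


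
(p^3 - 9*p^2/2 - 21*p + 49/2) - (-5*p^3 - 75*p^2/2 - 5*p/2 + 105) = 6*p^3 + 33*p^2 - 37*p/2 - 161/2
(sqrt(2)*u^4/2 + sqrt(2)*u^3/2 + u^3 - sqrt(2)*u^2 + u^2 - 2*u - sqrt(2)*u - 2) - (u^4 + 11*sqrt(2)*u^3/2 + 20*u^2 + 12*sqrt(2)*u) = -u^4 + sqrt(2)*u^4/2 - 5*sqrt(2)*u^3 + u^3 - 19*u^2 - sqrt(2)*u^2 - 13*sqrt(2)*u - 2*u - 2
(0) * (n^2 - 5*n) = 0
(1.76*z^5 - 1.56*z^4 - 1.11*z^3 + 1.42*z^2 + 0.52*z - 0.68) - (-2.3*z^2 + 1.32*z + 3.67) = 1.76*z^5 - 1.56*z^4 - 1.11*z^3 + 3.72*z^2 - 0.8*z - 4.35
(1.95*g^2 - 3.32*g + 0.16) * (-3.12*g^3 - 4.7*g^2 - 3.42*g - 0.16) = -6.084*g^5 + 1.1934*g^4 + 8.4358*g^3 + 10.2904*g^2 - 0.016*g - 0.0256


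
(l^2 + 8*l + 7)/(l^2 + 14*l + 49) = (l + 1)/(l + 7)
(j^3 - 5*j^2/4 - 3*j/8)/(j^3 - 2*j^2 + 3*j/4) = (4*j + 1)/(2*(2*j - 1))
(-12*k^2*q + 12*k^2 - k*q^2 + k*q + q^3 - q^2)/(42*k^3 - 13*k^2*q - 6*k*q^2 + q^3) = (-4*k*q + 4*k + q^2 - q)/(14*k^2 - 9*k*q + q^2)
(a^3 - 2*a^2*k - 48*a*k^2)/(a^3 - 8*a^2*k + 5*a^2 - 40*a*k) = (a + 6*k)/(a + 5)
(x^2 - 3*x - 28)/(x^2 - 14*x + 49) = (x + 4)/(x - 7)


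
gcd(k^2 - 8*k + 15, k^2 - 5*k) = k - 5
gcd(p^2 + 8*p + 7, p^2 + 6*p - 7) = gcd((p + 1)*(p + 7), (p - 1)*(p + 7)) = p + 7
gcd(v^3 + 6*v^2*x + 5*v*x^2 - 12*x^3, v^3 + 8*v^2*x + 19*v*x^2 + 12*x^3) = v^2 + 7*v*x + 12*x^2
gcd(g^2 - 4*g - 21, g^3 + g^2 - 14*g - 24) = g + 3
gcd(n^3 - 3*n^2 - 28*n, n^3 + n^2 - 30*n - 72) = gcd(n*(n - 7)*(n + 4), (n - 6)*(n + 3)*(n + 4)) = n + 4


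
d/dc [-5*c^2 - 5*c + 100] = -10*c - 5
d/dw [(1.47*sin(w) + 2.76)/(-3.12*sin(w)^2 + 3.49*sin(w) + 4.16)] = (4.5864*sin(w)^2 + 17.2224*sin(w) - 3.5172)*cos(w)/(9.7344*sin(w)^4 - 21.7776*sin(w)^3 - 13.7783*sin(w)^2 + 29.0368*sin(w) + 17.3056)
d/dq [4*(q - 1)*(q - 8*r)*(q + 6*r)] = 12*q^2 - 16*q*r - 8*q - 192*r^2 + 8*r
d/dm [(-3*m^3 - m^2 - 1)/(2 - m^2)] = 3*m*(m^3 - 6*m - 2)/(m^4 - 4*m^2 + 4)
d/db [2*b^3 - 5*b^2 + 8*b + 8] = 6*b^2 - 10*b + 8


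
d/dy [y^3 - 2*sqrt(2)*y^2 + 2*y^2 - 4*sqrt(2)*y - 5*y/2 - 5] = 3*y^2 - 4*sqrt(2)*y + 4*y - 4*sqrt(2) - 5/2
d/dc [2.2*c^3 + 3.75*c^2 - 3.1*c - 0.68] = 6.6*c^2 + 7.5*c - 3.1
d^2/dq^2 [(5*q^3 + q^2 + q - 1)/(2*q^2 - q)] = 2*(11*q^3 - 12*q^2 + 6*q - 1)/(q^3*(8*q^3 - 12*q^2 + 6*q - 1))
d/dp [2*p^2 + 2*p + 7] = 4*p + 2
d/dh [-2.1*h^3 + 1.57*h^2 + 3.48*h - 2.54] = -6.3*h^2 + 3.14*h + 3.48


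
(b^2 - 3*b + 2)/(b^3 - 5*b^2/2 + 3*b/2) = 2*(b - 2)/(b*(2*b - 3))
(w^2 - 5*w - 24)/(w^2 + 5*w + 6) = (w - 8)/(w + 2)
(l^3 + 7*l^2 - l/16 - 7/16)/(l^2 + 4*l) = (16*l^3 + 112*l^2 - l - 7)/(16*l*(l + 4))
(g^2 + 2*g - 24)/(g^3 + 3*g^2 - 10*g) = (g^2 + 2*g - 24)/(g*(g^2 + 3*g - 10))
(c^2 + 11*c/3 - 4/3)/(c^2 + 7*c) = (3*c^2 + 11*c - 4)/(3*c*(c + 7))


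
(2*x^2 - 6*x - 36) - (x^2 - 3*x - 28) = x^2 - 3*x - 8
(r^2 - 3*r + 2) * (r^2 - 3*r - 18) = r^4 - 6*r^3 - 7*r^2 + 48*r - 36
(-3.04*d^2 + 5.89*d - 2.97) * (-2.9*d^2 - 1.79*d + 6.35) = 8.816*d^4 - 11.6394*d^3 - 21.2341*d^2 + 42.7178*d - 18.8595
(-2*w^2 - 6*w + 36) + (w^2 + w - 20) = -w^2 - 5*w + 16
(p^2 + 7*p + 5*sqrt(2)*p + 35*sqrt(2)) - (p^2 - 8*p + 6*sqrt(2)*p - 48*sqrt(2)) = -sqrt(2)*p + 15*p + 83*sqrt(2)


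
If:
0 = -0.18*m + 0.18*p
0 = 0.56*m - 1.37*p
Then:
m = 0.00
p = 0.00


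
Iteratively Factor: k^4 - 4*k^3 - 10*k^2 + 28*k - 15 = (k - 5)*(k^3 + k^2 - 5*k + 3) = (k - 5)*(k - 1)*(k^2 + 2*k - 3) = (k - 5)*(k - 1)*(k + 3)*(k - 1)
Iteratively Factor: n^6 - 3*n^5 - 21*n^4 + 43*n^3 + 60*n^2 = (n + 4)*(n^5 - 7*n^4 + 7*n^3 + 15*n^2) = (n - 5)*(n + 4)*(n^4 - 2*n^3 - 3*n^2) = (n - 5)*(n - 3)*(n + 4)*(n^3 + n^2) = n*(n - 5)*(n - 3)*(n + 4)*(n^2 + n) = n^2*(n - 5)*(n - 3)*(n + 4)*(n + 1)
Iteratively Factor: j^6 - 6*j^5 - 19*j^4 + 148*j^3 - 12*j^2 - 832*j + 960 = (j + 3)*(j^5 - 9*j^4 + 8*j^3 + 124*j^2 - 384*j + 320) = (j - 4)*(j + 3)*(j^4 - 5*j^3 - 12*j^2 + 76*j - 80) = (j - 4)*(j - 2)*(j + 3)*(j^3 - 3*j^2 - 18*j + 40) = (j - 4)*(j - 2)^2*(j + 3)*(j^2 - j - 20) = (j - 4)*(j - 2)^2*(j + 3)*(j + 4)*(j - 5)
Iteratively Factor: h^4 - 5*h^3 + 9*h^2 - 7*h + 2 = (h - 1)*(h^3 - 4*h^2 + 5*h - 2) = (h - 2)*(h - 1)*(h^2 - 2*h + 1) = (h - 2)*(h - 1)^2*(h - 1)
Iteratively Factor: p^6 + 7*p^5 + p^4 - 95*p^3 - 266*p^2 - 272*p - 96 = (p - 4)*(p^5 + 11*p^4 + 45*p^3 + 85*p^2 + 74*p + 24) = (p - 4)*(p + 1)*(p^4 + 10*p^3 + 35*p^2 + 50*p + 24) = (p - 4)*(p + 1)^2*(p^3 + 9*p^2 + 26*p + 24) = (p - 4)*(p + 1)^2*(p + 4)*(p^2 + 5*p + 6) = (p - 4)*(p + 1)^2*(p + 2)*(p + 4)*(p + 3)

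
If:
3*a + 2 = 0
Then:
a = -2/3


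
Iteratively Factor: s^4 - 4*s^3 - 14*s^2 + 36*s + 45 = (s + 3)*(s^3 - 7*s^2 + 7*s + 15) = (s + 1)*(s + 3)*(s^2 - 8*s + 15) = (s - 3)*(s + 1)*(s + 3)*(s - 5)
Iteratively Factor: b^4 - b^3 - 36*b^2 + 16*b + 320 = (b - 4)*(b^3 + 3*b^2 - 24*b - 80) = (b - 4)*(b + 4)*(b^2 - b - 20) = (b - 5)*(b - 4)*(b + 4)*(b + 4)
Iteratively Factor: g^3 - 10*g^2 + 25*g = (g)*(g^2 - 10*g + 25) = g*(g - 5)*(g - 5)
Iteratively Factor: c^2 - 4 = (c + 2)*(c - 2)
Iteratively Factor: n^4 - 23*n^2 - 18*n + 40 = (n + 2)*(n^3 - 2*n^2 - 19*n + 20) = (n - 5)*(n + 2)*(n^2 + 3*n - 4) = (n - 5)*(n + 2)*(n + 4)*(n - 1)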